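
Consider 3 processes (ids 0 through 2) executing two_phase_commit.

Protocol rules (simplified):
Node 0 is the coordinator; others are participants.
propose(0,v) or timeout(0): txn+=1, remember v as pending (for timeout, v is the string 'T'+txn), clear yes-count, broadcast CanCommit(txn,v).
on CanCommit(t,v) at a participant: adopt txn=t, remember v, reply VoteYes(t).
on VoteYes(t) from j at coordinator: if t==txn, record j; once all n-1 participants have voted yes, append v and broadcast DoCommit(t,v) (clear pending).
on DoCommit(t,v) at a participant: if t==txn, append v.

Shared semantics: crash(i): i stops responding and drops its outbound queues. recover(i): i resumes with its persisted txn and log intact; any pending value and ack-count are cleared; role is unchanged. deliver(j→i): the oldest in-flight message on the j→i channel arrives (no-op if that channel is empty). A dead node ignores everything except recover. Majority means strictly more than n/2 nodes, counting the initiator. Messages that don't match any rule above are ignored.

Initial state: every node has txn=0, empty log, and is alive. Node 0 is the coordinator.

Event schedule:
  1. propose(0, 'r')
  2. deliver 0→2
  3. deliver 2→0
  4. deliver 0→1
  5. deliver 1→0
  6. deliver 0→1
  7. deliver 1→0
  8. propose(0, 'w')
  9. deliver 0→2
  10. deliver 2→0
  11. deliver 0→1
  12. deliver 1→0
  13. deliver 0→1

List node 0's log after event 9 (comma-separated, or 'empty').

r

[1] propose(0,'r') → N0(coor t1 [-])
[2] deliver 0→2 → N2(part t1 [-])
[3] deliver 2→0 → ∅
[4] deliver 0→1 → N1(part t1 [-])
[5] deliver 1→0 → N0(coor t1 [r])
[6] deliver 0→1 → N1(part t1 [r])
[7] deliver 1→0 → ∅
[8] propose(0,'w') → N0(coor t2 [r])
[9] deliver 0→2 → N2(part t1 [r])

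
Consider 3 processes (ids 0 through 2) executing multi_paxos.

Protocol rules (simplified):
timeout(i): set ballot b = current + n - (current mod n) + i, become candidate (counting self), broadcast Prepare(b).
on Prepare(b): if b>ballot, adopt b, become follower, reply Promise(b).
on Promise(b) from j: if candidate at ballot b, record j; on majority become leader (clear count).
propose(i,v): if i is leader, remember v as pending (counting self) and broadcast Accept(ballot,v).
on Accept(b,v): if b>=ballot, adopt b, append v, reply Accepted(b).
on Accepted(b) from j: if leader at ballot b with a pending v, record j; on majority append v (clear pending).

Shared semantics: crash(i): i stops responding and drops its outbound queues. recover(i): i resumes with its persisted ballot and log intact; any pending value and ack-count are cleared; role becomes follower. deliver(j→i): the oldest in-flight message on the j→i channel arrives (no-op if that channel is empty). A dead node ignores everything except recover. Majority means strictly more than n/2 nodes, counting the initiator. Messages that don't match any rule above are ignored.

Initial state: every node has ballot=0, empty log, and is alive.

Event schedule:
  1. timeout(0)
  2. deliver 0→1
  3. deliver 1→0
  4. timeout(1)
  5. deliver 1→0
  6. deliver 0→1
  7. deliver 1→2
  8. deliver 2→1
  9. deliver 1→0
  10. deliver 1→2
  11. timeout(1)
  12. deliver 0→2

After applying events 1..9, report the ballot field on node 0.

[1] timeout(0) → N0(cand b3 [-])
[2] deliver 0→1 → N1(foll b3 [-])
[3] deliver 1→0 → N0(lead b3 [-])
[4] timeout(1) → N1(cand b7 [-])
[5] deliver 1→0 → N0(foll b7 [-])
[6] deliver 0→1 → N1(lead b7 [-])
[7] deliver 1→2 → N2(foll b7 [-])
[8] deliver 2→1 → ∅
[9] deliver 1→0 → ∅

7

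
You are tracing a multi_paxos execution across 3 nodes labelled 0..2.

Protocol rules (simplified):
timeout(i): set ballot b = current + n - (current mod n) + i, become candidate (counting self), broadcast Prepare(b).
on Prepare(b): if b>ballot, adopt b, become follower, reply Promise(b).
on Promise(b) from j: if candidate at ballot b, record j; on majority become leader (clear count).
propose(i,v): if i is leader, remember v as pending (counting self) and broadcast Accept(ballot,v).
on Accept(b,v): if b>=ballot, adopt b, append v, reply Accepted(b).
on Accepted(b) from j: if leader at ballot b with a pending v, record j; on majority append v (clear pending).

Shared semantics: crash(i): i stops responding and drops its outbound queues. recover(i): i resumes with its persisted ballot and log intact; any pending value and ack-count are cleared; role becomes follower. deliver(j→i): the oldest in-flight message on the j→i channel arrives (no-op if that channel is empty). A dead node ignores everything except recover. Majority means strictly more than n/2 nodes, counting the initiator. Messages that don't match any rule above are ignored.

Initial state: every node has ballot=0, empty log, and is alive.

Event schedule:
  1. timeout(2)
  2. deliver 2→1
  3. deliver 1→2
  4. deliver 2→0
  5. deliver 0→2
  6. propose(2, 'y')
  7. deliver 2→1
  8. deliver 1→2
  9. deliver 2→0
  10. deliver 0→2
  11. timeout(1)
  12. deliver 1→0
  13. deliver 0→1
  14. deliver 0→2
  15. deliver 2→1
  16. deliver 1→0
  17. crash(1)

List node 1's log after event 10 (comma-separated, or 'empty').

[1] timeout(2) → N2(cand b5 [-])
[2] deliver 2→1 → N1(foll b5 [-])
[3] deliver 1→2 → N2(lead b5 [-])
[4] deliver 2→0 → N0(foll b5 [-])
[5] deliver 0→2 → ∅
[6] propose(2,'y') → ∅
[7] deliver 2→1 → N1(foll b5 [y])
[8] deliver 1→2 → N2(lead b5 [y])
[9] deliver 2→0 → N0(foll b5 [y])
[10] deliver 0→2 → ∅

y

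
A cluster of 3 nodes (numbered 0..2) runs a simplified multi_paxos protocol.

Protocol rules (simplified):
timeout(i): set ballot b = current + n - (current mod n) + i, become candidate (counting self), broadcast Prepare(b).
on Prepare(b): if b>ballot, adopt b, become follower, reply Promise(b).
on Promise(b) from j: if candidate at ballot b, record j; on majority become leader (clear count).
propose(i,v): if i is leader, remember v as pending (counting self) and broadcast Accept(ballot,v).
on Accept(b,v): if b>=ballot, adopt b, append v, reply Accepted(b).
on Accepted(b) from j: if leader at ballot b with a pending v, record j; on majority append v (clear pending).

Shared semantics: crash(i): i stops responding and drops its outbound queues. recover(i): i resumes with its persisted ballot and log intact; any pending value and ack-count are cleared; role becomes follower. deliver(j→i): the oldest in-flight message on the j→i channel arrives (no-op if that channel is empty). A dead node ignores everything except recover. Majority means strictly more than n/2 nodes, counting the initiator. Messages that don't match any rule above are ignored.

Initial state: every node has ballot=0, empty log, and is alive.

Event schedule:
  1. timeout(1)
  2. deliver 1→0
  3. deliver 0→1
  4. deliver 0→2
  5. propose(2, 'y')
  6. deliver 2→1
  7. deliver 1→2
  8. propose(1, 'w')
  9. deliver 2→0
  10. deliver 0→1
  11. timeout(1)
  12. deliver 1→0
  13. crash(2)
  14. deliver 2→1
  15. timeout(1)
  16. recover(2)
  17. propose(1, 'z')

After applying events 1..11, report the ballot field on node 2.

4

e1 timeout(1): 1[cand,b=4,-]
e2 deliver 1→0: 0[foll,b=4,-]
e3 deliver 0→1: 1[lead,b=4,-]
e4 deliver 0→2: ·
e5 propose(2,'y'): ·
e6 deliver 2→1: ·
e7 deliver 1→2: 2[foll,b=4,-]
e8 propose(1,'w'): ·
e9 deliver 2→0: ·
e10 deliver 0→1: ·
e11 timeout(1): 1[cand,b=7,-]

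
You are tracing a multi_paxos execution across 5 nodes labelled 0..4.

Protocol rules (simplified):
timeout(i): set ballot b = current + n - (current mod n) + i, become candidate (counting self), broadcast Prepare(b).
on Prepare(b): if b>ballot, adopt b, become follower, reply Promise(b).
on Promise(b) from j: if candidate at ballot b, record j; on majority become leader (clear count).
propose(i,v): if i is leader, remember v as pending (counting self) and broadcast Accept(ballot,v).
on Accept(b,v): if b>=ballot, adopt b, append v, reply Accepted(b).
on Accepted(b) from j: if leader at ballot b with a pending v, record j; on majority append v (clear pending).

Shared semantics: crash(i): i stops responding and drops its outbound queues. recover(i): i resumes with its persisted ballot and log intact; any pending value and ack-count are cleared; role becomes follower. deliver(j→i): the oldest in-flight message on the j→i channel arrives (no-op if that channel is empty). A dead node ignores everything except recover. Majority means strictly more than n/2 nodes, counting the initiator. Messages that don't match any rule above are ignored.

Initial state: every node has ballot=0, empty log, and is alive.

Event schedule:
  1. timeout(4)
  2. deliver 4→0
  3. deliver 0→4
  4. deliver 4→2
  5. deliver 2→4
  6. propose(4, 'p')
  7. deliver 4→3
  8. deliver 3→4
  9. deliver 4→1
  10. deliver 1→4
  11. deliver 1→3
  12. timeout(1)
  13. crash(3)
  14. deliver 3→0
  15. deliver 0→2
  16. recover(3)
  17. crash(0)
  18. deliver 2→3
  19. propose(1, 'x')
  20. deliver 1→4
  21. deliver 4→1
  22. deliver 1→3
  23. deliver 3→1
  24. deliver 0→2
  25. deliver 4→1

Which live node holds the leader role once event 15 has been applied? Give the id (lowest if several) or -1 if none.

4

e1 timeout(4): 4[cand,b=9,-]
e2 deliver 4→0: 0[foll,b=9,-]
e3 deliver 0→4: ·
e4 deliver 4→2: 2[foll,b=9,-]
e5 deliver 2→4: 4[lead,b=9,-]
e6 propose(4,'p'): ·
e7 deliver 4→3: 3[foll,b=9,-]
e8 deliver 3→4: ·
e9 deliver 4→1: 1[foll,b=9,-]
e10 deliver 1→4: ·
e11 deliver 1→3: ·
e12 timeout(1): 1[cand,b=11,-]
e13 crash(3): 3[✗foll,b=9,-]
e14 deliver 3→0: ·
e15 deliver 0→2: ·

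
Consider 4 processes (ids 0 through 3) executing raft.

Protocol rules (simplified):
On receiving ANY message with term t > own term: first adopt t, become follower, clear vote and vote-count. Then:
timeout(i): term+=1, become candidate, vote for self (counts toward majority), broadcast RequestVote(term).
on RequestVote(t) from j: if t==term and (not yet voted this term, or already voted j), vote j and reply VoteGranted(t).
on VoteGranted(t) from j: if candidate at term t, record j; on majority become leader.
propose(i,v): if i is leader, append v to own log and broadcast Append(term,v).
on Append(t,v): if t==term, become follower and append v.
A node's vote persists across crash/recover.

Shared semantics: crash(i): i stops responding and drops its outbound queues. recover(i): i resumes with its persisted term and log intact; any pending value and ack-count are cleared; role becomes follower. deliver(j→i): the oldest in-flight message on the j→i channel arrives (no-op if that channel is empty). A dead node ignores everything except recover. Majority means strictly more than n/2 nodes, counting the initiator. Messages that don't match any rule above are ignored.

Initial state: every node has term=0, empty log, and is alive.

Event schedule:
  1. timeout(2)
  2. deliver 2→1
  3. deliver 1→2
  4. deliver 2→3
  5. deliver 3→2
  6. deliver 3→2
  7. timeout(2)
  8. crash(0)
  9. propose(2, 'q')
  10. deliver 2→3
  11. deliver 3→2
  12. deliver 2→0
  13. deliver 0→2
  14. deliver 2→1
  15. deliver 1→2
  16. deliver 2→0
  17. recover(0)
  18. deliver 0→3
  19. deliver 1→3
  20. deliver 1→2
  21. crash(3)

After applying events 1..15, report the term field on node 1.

2

1. timeout(2):  <2:cand t1 ->
2. deliver 2→1:  <1:foll t1 ->
3. deliver 1→2:  nop
4. deliver 2→3:  <3:foll t1 ->
5. deliver 3→2:  <2:lead t1 ->
6. deliver 3→2:  nop
7. timeout(2):  <2:cand t2 ->
8. crash(0):  <0:✗foll t0 ->
9. propose(2,'q'):  nop
10. deliver 2→3:  <3:foll t2 ->
11. deliver 3→2:  nop
12. deliver 2→0:  nop
13. deliver 0→2:  nop
14. deliver 2→1:  <1:foll t2 ->
15. deliver 1→2:  <2:lead t2 ->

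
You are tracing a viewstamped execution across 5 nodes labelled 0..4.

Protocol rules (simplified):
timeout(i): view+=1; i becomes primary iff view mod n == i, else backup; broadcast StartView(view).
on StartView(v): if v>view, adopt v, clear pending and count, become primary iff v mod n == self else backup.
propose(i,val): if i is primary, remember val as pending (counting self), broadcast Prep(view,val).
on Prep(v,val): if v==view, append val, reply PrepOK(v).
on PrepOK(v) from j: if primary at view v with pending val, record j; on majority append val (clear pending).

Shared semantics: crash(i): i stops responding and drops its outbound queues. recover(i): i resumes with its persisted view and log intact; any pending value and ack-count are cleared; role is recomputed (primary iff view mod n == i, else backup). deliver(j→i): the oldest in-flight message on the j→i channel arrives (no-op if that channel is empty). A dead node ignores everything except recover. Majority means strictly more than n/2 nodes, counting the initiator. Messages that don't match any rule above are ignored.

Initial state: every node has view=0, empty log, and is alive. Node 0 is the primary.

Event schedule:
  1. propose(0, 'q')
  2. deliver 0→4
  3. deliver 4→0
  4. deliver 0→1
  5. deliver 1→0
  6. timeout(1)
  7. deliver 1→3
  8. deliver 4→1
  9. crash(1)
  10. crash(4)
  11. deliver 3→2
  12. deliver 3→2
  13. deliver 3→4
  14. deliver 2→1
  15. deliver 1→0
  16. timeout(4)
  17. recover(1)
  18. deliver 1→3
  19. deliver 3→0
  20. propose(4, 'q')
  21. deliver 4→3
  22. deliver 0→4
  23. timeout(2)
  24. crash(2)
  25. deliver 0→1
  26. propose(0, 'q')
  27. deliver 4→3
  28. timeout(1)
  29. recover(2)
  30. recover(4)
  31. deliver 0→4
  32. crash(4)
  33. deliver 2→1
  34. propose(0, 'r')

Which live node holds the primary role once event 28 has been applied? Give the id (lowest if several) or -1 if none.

0

[1] propose(0,'q') → ∅
[2] deliver 0→4 → N4(back v0 [q])
[3] deliver 4→0 → ∅
[4] deliver 0→1 → N1(back v0 [q])
[5] deliver 1→0 → N0(prim v0 [q])
[6] timeout(1) → N1(prim v1 [q])
[7] deliver 1→3 → N3(back v1 [-])
[8] deliver 4→1 → ∅
[9] crash(1) → N1(✗prim v1 [q])
[10] crash(4) → N4(✗back v0 [q])
[11] deliver 3→2 → ∅
[12] deliver 3→2 → ∅
[13] deliver 3→4 → ∅
[14] deliver 2→1 → ∅
[15] deliver 1→0 → ∅
[16] timeout(4) → ∅
[17] recover(1) → N1(prim v1 [q])
[18] deliver 1→3 → ∅
[19] deliver 3→0 → ∅
[20] propose(4,'q') → ∅
[21] deliver 4→3 → ∅
[22] deliver 0→4 → ∅
[23] timeout(2) → N2(back v1 [-])
[24] crash(2) → N2(✗back v1 [-])
[25] deliver 0→1 → ∅
[26] propose(0,'q') → ∅
[27] deliver 4→3 → ∅
[28] timeout(1) → N1(back v2 [q])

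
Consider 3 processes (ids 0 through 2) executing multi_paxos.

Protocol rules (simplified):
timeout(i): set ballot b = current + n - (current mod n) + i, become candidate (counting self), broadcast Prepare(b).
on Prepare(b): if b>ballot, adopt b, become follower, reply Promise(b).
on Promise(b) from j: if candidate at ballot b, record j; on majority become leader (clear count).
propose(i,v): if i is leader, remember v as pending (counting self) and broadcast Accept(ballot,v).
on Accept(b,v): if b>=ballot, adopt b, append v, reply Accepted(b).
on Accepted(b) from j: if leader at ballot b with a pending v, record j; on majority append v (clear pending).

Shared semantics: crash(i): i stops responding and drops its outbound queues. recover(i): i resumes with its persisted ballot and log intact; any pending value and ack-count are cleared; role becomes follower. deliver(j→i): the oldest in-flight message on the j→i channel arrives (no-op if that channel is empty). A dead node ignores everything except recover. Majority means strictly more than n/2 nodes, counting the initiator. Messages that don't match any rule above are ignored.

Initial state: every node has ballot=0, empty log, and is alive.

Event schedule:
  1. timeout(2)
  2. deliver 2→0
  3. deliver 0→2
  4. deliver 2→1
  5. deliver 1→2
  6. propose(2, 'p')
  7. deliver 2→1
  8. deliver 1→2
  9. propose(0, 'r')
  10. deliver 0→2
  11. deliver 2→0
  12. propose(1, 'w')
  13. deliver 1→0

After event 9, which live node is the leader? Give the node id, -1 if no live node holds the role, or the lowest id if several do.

step 1 timeout(2): 2={cand,b=5,log=-}
step 2 deliver 2→0: 0={foll,b=5,log=-}
step 3 deliver 0→2: 2={lead,b=5,log=-}
step 4 deliver 2→1: 1={foll,b=5,log=-}
step 5 deliver 1→2: —
step 6 propose(2,'p'): —
step 7 deliver 2→1: 1={foll,b=5,log=p}
step 8 deliver 1→2: 2={lead,b=5,log=p}
step 9 propose(0,'r'): —

2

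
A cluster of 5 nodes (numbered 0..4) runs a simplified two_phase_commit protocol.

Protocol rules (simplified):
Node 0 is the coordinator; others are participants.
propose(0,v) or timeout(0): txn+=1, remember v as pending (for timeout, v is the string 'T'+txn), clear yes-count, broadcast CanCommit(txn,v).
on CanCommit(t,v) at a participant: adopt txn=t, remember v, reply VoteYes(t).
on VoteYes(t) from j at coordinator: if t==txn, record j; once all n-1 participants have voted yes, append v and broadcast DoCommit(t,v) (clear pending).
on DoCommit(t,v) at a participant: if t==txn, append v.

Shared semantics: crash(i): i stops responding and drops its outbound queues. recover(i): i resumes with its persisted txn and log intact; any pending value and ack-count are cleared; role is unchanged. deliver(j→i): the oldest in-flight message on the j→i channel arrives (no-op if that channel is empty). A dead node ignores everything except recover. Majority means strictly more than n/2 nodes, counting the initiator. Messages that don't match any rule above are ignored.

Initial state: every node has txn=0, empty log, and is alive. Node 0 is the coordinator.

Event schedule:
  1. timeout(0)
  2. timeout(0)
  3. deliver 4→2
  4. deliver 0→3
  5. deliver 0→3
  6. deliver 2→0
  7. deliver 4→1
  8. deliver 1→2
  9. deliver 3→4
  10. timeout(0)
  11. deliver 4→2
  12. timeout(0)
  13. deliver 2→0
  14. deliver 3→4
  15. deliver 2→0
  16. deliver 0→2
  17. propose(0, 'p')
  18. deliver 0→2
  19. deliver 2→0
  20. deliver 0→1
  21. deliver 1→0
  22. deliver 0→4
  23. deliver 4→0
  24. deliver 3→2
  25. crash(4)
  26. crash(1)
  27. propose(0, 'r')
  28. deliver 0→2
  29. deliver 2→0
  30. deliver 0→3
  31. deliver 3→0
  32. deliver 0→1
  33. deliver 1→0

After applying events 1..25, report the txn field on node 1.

step 1 timeout(0): 0={coor,t=1,log=-}
step 2 timeout(0): 0={coor,t=2,log=-}
step 3 deliver 4→2: —
step 4 deliver 0→3: 3={part,t=1,log=-}
step 5 deliver 0→3: 3={part,t=2,log=-}
step 6 deliver 2→0: —
step 7 deliver 4→1: —
step 8 deliver 1→2: —
step 9 deliver 3→4: —
step 10 timeout(0): 0={coor,t=3,log=-}
step 11 deliver 4→2: —
step 12 timeout(0): 0={coor,t=4,log=-}
step 13 deliver 2→0: —
step 14 deliver 3→4: —
step 15 deliver 2→0: —
step 16 deliver 0→2: 2={part,t=1,log=-}
step 17 propose(0,'p'): 0={coor,t=5,log=-}
step 18 deliver 0→2: 2={part,t=2,log=-}
step 19 deliver 2→0: —
step 20 deliver 0→1: 1={part,t=1,log=-}
step 21 deliver 1→0: —
step 22 deliver 0→4: 4={part,t=1,log=-}
step 23 deliver 4→0: —
step 24 deliver 3→2: —
step 25 crash(4): 4={✗part,t=1,log=-}

1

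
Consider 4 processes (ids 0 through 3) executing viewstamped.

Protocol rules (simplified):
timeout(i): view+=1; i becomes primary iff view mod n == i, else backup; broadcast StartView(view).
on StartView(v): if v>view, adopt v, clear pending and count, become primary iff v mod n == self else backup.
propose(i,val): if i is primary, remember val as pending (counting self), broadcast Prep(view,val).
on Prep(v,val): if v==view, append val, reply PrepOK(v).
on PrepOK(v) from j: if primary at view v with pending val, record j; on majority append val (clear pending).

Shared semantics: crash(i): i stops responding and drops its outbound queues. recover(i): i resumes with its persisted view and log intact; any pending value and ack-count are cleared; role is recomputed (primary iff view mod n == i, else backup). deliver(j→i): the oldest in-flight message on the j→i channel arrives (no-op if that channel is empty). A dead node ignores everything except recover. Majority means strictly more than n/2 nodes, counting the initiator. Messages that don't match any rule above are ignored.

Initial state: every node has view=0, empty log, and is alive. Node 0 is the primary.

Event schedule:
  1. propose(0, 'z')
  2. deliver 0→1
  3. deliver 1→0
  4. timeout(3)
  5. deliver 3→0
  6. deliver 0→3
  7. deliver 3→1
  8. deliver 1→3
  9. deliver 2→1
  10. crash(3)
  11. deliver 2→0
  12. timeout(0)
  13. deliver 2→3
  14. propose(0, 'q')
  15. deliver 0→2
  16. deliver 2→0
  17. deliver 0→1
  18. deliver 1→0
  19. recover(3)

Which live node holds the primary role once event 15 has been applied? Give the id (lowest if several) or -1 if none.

1

1. propose(0,'z'):  nop
2. deliver 0→1:  <1:back v0 z>
3. deliver 1→0:  nop
4. timeout(3):  <3:back v1 ->
5. deliver 3→0:  <0:back v1 ->
6. deliver 0→3:  nop
7. deliver 3→1:  <1:prim v1 z>
8. deliver 1→3:  nop
9. deliver 2→1:  nop
10. crash(3):  <3:✗back v1 ->
11. deliver 2→0:  nop
12. timeout(0):  <0:back v2 ->
13. deliver 2→3:  nop
14. propose(0,'q'):  nop
15. deliver 0→2:  <2:back v0 z>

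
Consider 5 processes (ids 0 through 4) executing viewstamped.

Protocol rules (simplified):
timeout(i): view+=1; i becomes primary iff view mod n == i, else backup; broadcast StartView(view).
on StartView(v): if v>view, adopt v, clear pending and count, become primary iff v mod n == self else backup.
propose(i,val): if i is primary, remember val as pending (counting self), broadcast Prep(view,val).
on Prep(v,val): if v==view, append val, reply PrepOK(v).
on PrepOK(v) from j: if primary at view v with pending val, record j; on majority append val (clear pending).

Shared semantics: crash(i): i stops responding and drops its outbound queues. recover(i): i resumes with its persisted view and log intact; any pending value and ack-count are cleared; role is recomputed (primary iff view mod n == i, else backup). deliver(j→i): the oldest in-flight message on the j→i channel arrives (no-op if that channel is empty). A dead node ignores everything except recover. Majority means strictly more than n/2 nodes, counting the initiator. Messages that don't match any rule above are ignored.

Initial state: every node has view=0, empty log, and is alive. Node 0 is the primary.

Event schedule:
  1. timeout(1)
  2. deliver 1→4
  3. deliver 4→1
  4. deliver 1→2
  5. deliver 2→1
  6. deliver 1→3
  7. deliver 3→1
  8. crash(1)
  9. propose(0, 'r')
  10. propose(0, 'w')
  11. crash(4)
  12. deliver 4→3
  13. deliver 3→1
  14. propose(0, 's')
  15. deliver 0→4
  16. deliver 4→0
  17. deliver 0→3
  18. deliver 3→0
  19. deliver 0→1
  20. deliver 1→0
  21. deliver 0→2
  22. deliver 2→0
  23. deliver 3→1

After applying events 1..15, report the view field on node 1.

1

1. timeout(1):  <1:prim v1 ->
2. deliver 1→4:  <4:back v1 ->
3. deliver 4→1:  nop
4. deliver 1→2:  <2:back v1 ->
5. deliver 2→1:  nop
6. deliver 1→3:  <3:back v1 ->
7. deliver 3→1:  nop
8. crash(1):  <1:✗prim v1 ->
9. propose(0,'r'):  nop
10. propose(0,'w'):  nop
11. crash(4):  <4:✗back v1 ->
12. deliver 4→3:  nop
13. deliver 3→1:  nop
14. propose(0,'s'):  nop
15. deliver 0→4:  nop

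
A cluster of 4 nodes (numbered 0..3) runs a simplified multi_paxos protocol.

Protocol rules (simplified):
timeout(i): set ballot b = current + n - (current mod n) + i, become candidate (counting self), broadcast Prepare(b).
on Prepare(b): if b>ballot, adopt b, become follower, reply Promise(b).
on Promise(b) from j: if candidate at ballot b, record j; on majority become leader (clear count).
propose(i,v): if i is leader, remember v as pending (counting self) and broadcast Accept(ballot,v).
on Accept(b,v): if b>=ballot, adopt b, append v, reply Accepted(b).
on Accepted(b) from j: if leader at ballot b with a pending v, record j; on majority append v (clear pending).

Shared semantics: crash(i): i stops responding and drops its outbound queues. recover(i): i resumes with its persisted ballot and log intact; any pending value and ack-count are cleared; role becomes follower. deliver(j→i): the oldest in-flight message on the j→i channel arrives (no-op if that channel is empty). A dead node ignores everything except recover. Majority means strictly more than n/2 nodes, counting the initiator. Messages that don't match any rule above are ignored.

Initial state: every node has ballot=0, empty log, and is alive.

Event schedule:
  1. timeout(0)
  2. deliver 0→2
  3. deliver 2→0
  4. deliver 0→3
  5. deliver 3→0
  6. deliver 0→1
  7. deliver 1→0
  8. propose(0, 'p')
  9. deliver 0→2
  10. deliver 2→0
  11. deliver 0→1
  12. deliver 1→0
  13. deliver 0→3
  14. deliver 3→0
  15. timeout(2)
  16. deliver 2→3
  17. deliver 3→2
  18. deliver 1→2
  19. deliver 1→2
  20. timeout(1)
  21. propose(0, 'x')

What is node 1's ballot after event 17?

4

e1 timeout(0): 0[cand,b=4,-]
e2 deliver 0→2: 2[foll,b=4,-]
e3 deliver 2→0: ·
e4 deliver 0→3: 3[foll,b=4,-]
e5 deliver 3→0: 0[lead,b=4,-]
e6 deliver 0→1: 1[foll,b=4,-]
e7 deliver 1→0: ·
e8 propose(0,'p'): ·
e9 deliver 0→2: 2[foll,b=4,p]
e10 deliver 2→0: ·
e11 deliver 0→1: 1[foll,b=4,p]
e12 deliver 1→0: 0[lead,b=4,p]
e13 deliver 0→3: 3[foll,b=4,p]
e14 deliver 3→0: ·
e15 timeout(2): 2[cand,b=10,p]
e16 deliver 2→3: 3[foll,b=10,p]
e17 deliver 3→2: ·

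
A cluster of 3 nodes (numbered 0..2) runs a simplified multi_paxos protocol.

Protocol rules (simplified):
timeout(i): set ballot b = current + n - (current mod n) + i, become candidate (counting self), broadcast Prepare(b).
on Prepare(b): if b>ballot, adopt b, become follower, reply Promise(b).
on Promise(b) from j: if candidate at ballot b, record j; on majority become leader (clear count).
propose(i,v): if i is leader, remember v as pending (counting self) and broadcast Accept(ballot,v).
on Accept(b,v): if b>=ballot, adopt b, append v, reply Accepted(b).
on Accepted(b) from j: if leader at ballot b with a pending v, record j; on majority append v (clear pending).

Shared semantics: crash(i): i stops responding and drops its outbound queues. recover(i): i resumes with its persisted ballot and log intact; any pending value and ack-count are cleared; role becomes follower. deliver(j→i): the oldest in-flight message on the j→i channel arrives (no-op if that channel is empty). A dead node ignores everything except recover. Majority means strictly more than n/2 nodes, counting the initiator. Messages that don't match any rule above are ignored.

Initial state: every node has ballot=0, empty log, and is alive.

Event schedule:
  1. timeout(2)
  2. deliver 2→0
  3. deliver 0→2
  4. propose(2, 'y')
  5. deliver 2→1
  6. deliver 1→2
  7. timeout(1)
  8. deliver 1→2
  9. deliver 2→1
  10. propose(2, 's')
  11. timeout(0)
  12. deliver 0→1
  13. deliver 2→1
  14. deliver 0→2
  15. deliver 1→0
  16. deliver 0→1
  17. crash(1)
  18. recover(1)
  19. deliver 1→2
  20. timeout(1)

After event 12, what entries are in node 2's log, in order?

1. timeout(2):  <2:cand b5 ->
2. deliver 2→0:  <0:foll b5 ->
3. deliver 0→2:  <2:lead b5 ->
4. propose(2,'y'):  nop
5. deliver 2→1:  <1:foll b5 ->
6. deliver 1→2:  nop
7. timeout(1):  <1:cand b7 ->
8. deliver 1→2:  <2:foll b7 ->
9. deliver 2→1:  nop
10. propose(2,'s'):  nop
11. timeout(0):  <0:cand b6 ->
12. deliver 0→1:  nop

empty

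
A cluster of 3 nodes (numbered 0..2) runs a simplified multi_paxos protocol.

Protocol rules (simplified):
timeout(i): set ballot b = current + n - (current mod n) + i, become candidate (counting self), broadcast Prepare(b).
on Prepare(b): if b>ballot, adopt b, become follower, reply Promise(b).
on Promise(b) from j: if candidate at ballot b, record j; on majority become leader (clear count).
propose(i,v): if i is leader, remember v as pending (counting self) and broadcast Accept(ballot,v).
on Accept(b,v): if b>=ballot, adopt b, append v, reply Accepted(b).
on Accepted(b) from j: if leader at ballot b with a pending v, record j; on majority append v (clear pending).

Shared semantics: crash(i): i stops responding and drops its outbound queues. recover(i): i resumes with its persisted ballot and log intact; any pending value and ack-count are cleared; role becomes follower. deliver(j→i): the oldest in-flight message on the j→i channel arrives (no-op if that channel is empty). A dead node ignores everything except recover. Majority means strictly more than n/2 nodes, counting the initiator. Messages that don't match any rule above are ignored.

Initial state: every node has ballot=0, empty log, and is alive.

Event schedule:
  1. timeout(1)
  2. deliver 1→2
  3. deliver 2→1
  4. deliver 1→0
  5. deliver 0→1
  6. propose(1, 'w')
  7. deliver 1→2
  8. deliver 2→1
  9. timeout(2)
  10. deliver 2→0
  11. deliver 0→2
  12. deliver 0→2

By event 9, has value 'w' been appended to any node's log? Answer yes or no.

1. timeout(1):  <1:cand b4 ->
2. deliver 1→2:  <2:foll b4 ->
3. deliver 2→1:  <1:lead b4 ->
4. deliver 1→0:  <0:foll b4 ->
5. deliver 0→1:  nop
6. propose(1,'w'):  nop
7. deliver 1→2:  <2:foll b4 w>
8. deliver 2→1:  <1:lead b4 w>
9. timeout(2):  <2:cand b8 w>

yes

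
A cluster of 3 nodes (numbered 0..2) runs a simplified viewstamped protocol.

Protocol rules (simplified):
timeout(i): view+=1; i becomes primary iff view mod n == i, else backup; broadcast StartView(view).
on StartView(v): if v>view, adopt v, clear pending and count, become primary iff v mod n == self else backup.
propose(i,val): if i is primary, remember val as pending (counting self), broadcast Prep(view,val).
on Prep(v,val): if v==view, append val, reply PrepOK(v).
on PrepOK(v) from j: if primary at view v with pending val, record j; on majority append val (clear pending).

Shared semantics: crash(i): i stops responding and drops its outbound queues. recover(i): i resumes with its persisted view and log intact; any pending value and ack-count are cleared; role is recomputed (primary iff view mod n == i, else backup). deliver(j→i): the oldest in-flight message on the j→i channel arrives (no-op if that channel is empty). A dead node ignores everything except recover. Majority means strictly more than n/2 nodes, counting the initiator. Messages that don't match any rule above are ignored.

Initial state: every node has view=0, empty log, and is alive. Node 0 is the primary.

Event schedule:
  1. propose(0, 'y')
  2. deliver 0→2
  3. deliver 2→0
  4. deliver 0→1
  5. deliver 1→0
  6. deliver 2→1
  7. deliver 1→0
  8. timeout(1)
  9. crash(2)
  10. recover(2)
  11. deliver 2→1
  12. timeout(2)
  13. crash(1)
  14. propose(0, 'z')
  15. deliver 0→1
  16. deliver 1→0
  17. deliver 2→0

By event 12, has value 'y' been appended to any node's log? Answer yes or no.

yes

e1 propose(0,'y'): ·
e2 deliver 0→2: 2[back,v=0,y]
e3 deliver 2→0: 0[prim,v=0,y]
e4 deliver 0→1: 1[back,v=0,y]
e5 deliver 1→0: ·
e6 deliver 2→1: ·
e7 deliver 1→0: ·
e8 timeout(1): 1[prim,v=1,y]
e9 crash(2): 2[✗back,v=0,y]
e10 recover(2): 2[back,v=0,y]
e11 deliver 2→1: ·
e12 timeout(2): 2[back,v=1,y]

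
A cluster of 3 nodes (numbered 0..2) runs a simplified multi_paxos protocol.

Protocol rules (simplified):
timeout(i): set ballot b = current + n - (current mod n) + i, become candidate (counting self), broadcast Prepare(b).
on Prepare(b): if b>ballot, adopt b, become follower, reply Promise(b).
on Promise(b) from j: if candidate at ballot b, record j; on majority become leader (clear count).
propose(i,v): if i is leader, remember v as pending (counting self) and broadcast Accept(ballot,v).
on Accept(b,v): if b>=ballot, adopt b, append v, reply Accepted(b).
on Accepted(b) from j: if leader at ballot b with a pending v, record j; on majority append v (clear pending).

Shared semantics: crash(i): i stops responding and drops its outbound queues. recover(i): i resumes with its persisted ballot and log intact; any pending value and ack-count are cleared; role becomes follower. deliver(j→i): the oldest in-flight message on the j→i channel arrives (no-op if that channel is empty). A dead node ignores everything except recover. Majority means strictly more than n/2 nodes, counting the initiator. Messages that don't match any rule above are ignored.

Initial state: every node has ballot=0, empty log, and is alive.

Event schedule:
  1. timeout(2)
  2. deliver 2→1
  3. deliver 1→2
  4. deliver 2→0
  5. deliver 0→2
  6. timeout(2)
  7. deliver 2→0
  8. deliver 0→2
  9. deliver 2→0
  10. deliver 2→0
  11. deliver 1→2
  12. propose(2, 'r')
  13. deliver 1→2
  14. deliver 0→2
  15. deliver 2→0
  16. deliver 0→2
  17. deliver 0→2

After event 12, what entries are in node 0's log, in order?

step 1 timeout(2): 2={cand,b=5,log=-}
step 2 deliver 2→1: 1={foll,b=5,log=-}
step 3 deliver 1→2: 2={lead,b=5,log=-}
step 4 deliver 2→0: 0={foll,b=5,log=-}
step 5 deliver 0→2: —
step 6 timeout(2): 2={cand,b=8,log=-}
step 7 deliver 2→0: 0={foll,b=8,log=-}
step 8 deliver 0→2: 2={lead,b=8,log=-}
step 9 deliver 2→0: —
step 10 deliver 2→0: —
step 11 deliver 1→2: —
step 12 propose(2,'r'): —

empty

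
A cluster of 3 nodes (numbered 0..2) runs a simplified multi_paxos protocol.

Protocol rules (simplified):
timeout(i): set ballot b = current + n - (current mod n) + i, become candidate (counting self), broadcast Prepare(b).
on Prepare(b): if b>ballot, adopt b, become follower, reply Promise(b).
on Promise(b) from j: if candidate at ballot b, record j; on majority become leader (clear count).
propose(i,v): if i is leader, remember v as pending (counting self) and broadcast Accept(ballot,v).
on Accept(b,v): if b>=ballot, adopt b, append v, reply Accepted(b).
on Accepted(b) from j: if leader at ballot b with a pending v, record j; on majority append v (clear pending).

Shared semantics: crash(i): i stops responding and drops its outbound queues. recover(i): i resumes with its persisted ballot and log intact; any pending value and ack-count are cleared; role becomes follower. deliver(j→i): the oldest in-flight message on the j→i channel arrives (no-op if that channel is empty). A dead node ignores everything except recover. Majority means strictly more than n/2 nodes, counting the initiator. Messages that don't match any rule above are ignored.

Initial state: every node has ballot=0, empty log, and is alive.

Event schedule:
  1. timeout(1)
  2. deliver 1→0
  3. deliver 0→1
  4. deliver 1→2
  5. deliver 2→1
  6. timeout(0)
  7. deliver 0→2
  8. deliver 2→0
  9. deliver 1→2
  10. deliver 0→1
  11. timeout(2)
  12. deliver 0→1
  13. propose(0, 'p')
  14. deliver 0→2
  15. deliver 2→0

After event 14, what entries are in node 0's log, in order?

step 1 timeout(1): 1={cand,b=4,log=-}
step 2 deliver 1→0: 0={foll,b=4,log=-}
step 3 deliver 0→1: 1={lead,b=4,log=-}
step 4 deliver 1→2: 2={foll,b=4,log=-}
step 5 deliver 2→1: —
step 6 timeout(0): 0={cand,b=6,log=-}
step 7 deliver 0→2: 2={foll,b=6,log=-}
step 8 deliver 2→0: 0={lead,b=6,log=-}
step 9 deliver 1→2: —
step 10 deliver 0→1: 1={foll,b=6,log=-}
step 11 timeout(2): 2={cand,b=11,log=-}
step 12 deliver 0→1: —
step 13 propose(0,'p'): —
step 14 deliver 0→2: —

empty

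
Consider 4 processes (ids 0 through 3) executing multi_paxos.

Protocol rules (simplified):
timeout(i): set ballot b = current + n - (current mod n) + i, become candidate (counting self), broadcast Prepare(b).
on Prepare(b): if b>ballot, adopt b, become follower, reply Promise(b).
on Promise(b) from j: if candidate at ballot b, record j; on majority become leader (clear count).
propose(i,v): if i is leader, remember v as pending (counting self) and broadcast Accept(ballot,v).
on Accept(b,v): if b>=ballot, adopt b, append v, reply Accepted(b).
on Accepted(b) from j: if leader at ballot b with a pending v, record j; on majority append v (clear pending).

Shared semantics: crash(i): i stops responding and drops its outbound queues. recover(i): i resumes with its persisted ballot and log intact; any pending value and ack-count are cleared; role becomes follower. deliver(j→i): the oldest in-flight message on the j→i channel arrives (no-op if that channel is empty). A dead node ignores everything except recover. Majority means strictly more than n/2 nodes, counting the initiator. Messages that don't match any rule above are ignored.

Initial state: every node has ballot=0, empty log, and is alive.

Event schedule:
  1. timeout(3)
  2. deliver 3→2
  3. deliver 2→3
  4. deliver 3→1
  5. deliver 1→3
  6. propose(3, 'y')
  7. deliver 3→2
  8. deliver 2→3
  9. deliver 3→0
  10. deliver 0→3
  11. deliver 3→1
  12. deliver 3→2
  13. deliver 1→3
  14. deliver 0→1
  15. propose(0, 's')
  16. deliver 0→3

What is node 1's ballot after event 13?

7

after 1 — timeout(3): n3:cand/b7/[-]
after 2 — deliver 3→2: n2:foll/b7/[-]
after 3 — deliver 2→3: ·
after 4 — deliver 3→1: n1:foll/b7/[-]
after 5 — deliver 1→3: n3:lead/b7/[-]
after 6 — propose(3,'y'): ·
after 7 — deliver 3→2: n2:foll/b7/[y]
after 8 — deliver 2→3: ·
after 9 — deliver 3→0: n0:foll/b7/[-]
after 10 — deliver 0→3: ·
after 11 — deliver 3→1: n1:foll/b7/[y]
after 12 — deliver 3→2: ·
after 13 — deliver 1→3: n3:lead/b7/[y]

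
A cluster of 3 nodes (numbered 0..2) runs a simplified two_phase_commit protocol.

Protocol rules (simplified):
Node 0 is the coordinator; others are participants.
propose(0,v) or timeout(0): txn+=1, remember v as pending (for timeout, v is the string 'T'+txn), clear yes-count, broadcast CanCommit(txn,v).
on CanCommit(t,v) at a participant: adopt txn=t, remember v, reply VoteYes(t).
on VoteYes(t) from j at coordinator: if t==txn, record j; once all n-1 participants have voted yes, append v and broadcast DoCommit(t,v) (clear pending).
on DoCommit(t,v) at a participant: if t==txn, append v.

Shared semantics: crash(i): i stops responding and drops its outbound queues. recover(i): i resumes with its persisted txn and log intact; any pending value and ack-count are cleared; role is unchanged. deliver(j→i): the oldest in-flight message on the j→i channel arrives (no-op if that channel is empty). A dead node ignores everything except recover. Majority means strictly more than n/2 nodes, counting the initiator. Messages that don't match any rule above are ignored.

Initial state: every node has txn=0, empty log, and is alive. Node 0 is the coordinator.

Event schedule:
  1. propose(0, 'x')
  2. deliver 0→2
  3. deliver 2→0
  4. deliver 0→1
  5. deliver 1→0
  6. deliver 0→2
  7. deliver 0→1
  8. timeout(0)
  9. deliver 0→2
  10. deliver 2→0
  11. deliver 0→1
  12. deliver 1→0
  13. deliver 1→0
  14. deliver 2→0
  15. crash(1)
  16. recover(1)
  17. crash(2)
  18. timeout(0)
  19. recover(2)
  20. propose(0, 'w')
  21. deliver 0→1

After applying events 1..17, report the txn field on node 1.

2

e1 propose(0,'x'): 0[coor,t=1,-]
e2 deliver 0→2: 2[part,t=1,-]
e3 deliver 2→0: ·
e4 deliver 0→1: 1[part,t=1,-]
e5 deliver 1→0: 0[coor,t=1,x]
e6 deliver 0→2: 2[part,t=1,x]
e7 deliver 0→1: 1[part,t=1,x]
e8 timeout(0): 0[coor,t=2,x]
e9 deliver 0→2: 2[part,t=2,x]
e10 deliver 2→0: ·
e11 deliver 0→1: 1[part,t=2,x]
e12 deliver 1→0: 0[coor,t=2,x,T2]
e13 deliver 1→0: ·
e14 deliver 2→0: ·
e15 crash(1): 1[✗part,t=2,x]
e16 recover(1): 1[part,t=2,x]
e17 crash(2): 2[✗part,t=2,x]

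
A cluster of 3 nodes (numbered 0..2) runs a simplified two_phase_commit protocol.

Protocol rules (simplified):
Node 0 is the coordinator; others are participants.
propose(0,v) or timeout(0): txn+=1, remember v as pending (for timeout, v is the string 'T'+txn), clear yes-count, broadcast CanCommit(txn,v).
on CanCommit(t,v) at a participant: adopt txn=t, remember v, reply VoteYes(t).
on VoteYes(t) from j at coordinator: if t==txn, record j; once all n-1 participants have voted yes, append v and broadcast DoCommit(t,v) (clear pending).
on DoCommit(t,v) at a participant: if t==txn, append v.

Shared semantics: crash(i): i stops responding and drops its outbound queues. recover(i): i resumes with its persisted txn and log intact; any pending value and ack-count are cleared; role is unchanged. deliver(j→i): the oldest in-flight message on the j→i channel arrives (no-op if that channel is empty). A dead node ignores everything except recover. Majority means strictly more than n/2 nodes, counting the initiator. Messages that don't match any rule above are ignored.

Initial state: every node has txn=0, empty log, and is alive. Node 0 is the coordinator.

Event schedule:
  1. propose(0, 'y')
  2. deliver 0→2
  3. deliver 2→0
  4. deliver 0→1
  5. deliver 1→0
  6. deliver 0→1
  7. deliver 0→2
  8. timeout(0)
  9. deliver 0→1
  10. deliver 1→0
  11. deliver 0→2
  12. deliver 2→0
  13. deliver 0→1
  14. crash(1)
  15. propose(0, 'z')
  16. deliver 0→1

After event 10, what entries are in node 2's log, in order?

after 1 — propose(0,'y'): n0:coor/t1/[-]
after 2 — deliver 0→2: n2:part/t1/[-]
after 3 — deliver 2→0: ·
after 4 — deliver 0→1: n1:part/t1/[-]
after 5 — deliver 1→0: n0:coor/t1/[y]
after 6 — deliver 0→1: n1:part/t1/[y]
after 7 — deliver 0→2: n2:part/t1/[y]
after 8 — timeout(0): n0:coor/t2/[y]
after 9 — deliver 0→1: n1:part/t2/[y]
after 10 — deliver 1→0: ·

y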